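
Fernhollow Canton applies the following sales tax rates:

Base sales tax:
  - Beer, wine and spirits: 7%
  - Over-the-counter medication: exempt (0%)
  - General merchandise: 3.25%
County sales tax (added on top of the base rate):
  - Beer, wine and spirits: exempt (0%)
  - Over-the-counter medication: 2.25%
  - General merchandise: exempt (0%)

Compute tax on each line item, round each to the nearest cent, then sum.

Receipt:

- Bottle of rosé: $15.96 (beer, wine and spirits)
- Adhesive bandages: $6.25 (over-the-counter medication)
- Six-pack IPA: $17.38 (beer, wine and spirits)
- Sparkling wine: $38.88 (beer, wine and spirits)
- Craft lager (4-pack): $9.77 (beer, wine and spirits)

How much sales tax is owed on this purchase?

$5.88

Bottle of rosé $15.96: beer, wine and spirits → 7% + 0% county = 7% → $1.12
Adhesive bandages $6.25: over-the-counter medication → 0% + 2.25% county = 2.25% → $0.14
Six-pack IPA $17.38: beer, wine and spirits → 7% + 0% county = 7% → $1.22
Sparkling wine $38.88: beer, wine and spirits → 7% + 0% county = 7% → $2.72
Craft lager (4-pack) $9.77: beer, wine and spirits → 7% + 0% county = 7% → $0.68
Total tax = $1.12 + $0.14 + $1.22 + $2.72 + $0.68 = $5.88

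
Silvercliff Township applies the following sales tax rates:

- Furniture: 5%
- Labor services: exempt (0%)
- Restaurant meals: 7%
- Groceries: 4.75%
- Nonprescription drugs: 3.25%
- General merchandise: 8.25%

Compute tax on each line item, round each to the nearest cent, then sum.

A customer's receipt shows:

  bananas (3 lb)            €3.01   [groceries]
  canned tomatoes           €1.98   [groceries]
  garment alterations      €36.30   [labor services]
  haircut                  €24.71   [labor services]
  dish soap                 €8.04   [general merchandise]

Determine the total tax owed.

€0.89

Bananas (3 lb) €3.01: groceries → 4.75% → €0.14
Canned tomatoes €1.98: groceries → 4.75% → €0.09
Garment alterations €36.30: labor services → 0% → €0.00
Haircut €24.71: labor services → 0% → €0.00
Dish soap €8.04: general merchandise → 8.25% → €0.66
Total tax = €0.14 + €0.09 + €0.66 = €0.89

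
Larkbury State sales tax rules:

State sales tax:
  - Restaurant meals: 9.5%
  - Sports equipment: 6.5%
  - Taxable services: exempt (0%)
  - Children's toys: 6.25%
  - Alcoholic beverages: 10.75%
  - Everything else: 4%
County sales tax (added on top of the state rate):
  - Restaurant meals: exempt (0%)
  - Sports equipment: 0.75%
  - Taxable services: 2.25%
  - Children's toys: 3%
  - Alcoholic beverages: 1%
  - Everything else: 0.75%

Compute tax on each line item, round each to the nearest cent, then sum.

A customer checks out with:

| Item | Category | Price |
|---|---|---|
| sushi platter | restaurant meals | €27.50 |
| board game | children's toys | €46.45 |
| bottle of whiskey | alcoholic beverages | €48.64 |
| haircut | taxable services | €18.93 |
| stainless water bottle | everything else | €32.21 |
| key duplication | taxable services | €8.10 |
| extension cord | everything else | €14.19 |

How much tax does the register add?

Sushi platter €27.50: restaurant meals → 9.5% + 0% county = 9.5% → €2.61
Board game €46.45: children's toys → 6.25% + 3% county = 9.25% → €4.30
Bottle of whiskey €48.64: alcoholic beverages → 10.75% + 1% county = 11.75% → €5.72
Haircut €18.93: taxable services → 0% + 2.25% county = 2.25% → €0.43
Stainless water bottle €32.21: everything else → 4% + 0.75% county = 4.75% → €1.53
Key duplication €8.10: taxable services → 0% + 2.25% county = 2.25% → €0.18
Extension cord €14.19: everything else → 4% + 0.75% county = 4.75% → €0.67
Total tax = €2.61 + €4.30 + €5.72 + €0.43 + €1.53 + €0.18 + €0.67 = €15.44

€15.44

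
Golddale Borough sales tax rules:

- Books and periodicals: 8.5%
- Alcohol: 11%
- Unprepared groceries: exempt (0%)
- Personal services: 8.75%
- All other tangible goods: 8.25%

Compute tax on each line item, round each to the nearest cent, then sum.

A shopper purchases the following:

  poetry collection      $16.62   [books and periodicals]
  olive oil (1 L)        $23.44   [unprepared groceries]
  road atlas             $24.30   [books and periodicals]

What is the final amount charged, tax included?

Poetry collection $16.62: books and periodicals → 8.5% → $1.41
Olive oil (1 L) $23.44: unprepared groceries → 0% → $0.00
Road atlas $24.30: books and periodicals → 8.5% → $2.07
Subtotal = $64.36; tax = $3.48; total due = $67.84

$67.84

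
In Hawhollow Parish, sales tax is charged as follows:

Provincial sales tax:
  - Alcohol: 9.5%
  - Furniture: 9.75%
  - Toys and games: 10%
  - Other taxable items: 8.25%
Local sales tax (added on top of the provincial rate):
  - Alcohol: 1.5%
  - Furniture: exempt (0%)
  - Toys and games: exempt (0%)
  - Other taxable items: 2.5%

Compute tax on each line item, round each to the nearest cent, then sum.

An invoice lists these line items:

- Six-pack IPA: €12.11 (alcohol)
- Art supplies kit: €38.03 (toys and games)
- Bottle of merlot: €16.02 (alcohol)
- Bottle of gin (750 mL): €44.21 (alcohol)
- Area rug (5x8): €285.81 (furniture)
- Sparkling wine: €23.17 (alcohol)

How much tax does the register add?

€42.17

Six-pack IPA €12.11: alcohol → 9.5% + 1.5% local = 11% → €1.33
Art supplies kit €38.03: toys and games → 10% + 0% local = 10% → €3.80
Bottle of merlot €16.02: alcohol → 9.5% + 1.5% local = 11% → €1.76
Bottle of gin (750 mL) €44.21: alcohol → 9.5% + 1.5% local = 11% → €4.86
Area rug (5x8) €285.81: furniture → 9.75% + 0% local = 9.75% → €27.87
Sparkling wine €23.17: alcohol → 9.5% + 1.5% local = 11% → €2.55
Total tax = €1.33 + €3.80 + €1.76 + €4.86 + €27.87 + €2.55 = €42.17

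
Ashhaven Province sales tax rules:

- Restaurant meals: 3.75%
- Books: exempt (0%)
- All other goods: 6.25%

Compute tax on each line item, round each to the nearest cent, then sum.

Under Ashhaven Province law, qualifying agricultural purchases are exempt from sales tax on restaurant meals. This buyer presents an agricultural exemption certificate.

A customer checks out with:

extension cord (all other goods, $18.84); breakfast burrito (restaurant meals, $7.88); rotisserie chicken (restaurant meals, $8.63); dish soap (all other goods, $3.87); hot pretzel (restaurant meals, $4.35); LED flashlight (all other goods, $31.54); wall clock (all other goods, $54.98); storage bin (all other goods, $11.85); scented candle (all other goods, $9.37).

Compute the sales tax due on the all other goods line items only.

$8.16

Extension cord $18.84: all other goods → 6.25% → $1.18
Dish soap $3.87: all other goods → 6.25% → $0.24
LED flashlight $31.54: all other goods → 6.25% → $1.97
Wall clock $54.98: all other goods → 6.25% → $3.44
Storage bin $11.85: all other goods → 6.25% → $0.74
Scented candle $9.37: all other goods → 6.25% → $0.59
Tax on all other goods = $1.18 + $0.24 + $1.97 + $3.44 + $0.74 + $0.59 = $8.16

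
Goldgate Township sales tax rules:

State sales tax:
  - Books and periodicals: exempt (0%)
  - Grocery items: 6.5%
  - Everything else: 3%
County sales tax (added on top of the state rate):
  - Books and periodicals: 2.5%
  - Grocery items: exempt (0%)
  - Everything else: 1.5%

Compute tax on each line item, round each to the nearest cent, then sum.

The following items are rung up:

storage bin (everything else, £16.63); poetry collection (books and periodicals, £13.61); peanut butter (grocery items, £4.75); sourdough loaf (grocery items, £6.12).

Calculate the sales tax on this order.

Storage bin £16.63: everything else → 3% + 1.5% county = 4.5% → £0.75
Poetry collection £13.61: books and periodicals → 0% + 2.5% county = 2.5% → £0.34
Peanut butter £4.75: grocery items → 6.5% + 0% county = 6.5% → £0.31
Sourdough loaf £6.12: grocery items → 6.5% + 0% county = 6.5% → £0.40
Total tax = £0.75 + £0.34 + £0.31 + £0.40 = £1.80

£1.80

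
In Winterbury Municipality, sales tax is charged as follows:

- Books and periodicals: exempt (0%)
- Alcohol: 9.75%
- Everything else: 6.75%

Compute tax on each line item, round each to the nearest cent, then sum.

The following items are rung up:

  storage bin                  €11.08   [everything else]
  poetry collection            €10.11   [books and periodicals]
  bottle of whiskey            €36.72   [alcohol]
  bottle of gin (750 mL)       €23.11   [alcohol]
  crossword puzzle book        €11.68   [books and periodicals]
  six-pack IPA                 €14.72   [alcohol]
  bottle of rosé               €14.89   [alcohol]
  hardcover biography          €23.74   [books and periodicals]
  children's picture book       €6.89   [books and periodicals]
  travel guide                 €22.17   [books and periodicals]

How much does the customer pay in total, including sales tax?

Storage bin €11.08: everything else → 6.75% → €0.75
Poetry collection €10.11: books and periodicals → 0% → €0.00
Bottle of whiskey €36.72: alcohol → 9.75% → €3.58
Bottle of gin (750 mL) €23.11: alcohol → 9.75% → €2.25
Crossword puzzle book €11.68: books and periodicals → 0% → €0.00
Six-pack IPA €14.72: alcohol → 9.75% → €1.44
Bottle of rosé €14.89: alcohol → 9.75% → €1.45
Hardcover biography €23.74: books and periodicals → 0% → €0.00
Children's picture book €6.89: books and periodicals → 0% → €0.00
Travel guide €22.17: books and periodicals → 0% → €0.00
Subtotal = €175.11; tax = €9.47; total due = €184.58

€184.58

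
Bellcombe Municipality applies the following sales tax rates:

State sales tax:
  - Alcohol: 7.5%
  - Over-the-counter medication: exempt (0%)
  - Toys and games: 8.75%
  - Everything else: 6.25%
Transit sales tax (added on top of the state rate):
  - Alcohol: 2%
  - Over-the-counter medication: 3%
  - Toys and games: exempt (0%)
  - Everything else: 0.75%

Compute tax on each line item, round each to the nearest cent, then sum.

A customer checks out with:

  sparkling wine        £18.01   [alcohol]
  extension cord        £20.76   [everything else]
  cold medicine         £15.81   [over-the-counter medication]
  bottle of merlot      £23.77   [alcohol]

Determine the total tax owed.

Sparkling wine £18.01: alcohol → 7.5% + 2% transit = 9.5% → £1.71
Extension cord £20.76: everything else → 6.25% + 0.75% transit = 7% → £1.45
Cold medicine £15.81: over-the-counter medication → 0% + 3% transit = 3% → £0.47
Bottle of merlot £23.77: alcohol → 7.5% + 2% transit = 9.5% → £2.26
Total tax = £1.71 + £1.45 + £0.47 + £2.26 = £5.89

£5.89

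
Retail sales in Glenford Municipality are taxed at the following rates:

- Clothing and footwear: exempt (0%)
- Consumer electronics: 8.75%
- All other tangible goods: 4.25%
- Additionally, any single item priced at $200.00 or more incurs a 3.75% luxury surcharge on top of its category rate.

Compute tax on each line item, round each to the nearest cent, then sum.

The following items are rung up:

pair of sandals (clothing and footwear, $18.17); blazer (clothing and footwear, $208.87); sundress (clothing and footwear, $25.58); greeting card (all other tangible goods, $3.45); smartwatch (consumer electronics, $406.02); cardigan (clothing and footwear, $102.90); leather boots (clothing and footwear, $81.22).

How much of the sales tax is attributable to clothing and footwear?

Pair of sandals $18.17: clothing and footwear → 0% → $0.00
Blazer $208.87: clothing and footwear → 0% + 3.75% surcharge = 3.75% → $7.83
Sundress $25.58: clothing and footwear → 0% → $0.00
Cardigan $102.90: clothing and footwear → 0% → $0.00
Leather boots $81.22: clothing and footwear → 0% → $0.00
Tax on clothing and footwear = $0.00 + $7.83 + $0.00 + $0.00 + $0.00 = $7.83

$7.83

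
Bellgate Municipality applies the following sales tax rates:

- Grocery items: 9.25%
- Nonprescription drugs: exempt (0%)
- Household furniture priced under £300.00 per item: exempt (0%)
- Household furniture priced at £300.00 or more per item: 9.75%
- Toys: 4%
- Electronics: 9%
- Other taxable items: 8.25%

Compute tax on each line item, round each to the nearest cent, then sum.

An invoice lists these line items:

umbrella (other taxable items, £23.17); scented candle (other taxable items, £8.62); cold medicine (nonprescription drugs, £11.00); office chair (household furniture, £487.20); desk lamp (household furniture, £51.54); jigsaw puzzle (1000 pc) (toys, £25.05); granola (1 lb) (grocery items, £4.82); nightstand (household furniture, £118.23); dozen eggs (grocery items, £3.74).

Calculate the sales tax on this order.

Umbrella £23.17: other taxable items → 8.25% → £1.91
Scented candle £8.62: other taxable items → 8.25% → £0.71
Cold medicine £11.00: nonprescription drugs → 0% → £0.00
Office chair £487.20: household furniture, £300.00 or more → 9.75% → £47.50
Desk lamp £51.54: household furniture, under £300.00 → 0% → £0.00
Jigsaw puzzle (1000 pc) £25.05: toys → 4% → £1.00
Granola (1 lb) £4.82: grocery items → 9.25% → £0.45
Nightstand £118.23: household furniture, under £300.00 → 0% → £0.00
Dozen eggs £3.74: grocery items → 9.25% → £0.35
Total tax = £1.91 + £0.71 + £47.50 + £1.00 + £0.45 + £0.35 = £51.92

£51.92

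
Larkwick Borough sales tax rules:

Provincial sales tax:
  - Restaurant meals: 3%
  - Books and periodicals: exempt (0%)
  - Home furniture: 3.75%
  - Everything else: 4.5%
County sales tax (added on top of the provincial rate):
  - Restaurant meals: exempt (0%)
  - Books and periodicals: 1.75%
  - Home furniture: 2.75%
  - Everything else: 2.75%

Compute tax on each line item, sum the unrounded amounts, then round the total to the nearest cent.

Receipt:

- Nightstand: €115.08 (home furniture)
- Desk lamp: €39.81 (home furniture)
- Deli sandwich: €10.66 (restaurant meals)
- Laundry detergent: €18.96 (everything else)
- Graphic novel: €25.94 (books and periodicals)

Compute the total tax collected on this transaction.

€12.22

Nightstand €115.08: home furniture → 3.75% + 2.75% county = 6.5% → €7.4802
Desk lamp €39.81: home furniture → 3.75% + 2.75% county = 6.5% → €2.58765
Deli sandwich €10.66: restaurant meals → 3% + 0% county = 3% → €0.3198
Laundry detergent €18.96: everything else → 4.5% + 2.75% county = 7.25% → €1.3746
Graphic novel €25.94: books and periodicals → 0% + 1.75% county = 1.75% → €0.45395
Unrounded tax sum = €12.2162 → €12.22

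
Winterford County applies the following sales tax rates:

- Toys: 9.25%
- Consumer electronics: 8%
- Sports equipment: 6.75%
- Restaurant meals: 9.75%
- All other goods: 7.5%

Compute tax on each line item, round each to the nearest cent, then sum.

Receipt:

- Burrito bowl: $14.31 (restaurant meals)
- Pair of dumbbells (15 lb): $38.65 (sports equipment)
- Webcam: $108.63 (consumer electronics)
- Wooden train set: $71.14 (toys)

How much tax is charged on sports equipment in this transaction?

$2.61

Pair of dumbbells (15 lb) $38.65: sports equipment → 6.75% → $2.61
Tax on sports equipment = $2.61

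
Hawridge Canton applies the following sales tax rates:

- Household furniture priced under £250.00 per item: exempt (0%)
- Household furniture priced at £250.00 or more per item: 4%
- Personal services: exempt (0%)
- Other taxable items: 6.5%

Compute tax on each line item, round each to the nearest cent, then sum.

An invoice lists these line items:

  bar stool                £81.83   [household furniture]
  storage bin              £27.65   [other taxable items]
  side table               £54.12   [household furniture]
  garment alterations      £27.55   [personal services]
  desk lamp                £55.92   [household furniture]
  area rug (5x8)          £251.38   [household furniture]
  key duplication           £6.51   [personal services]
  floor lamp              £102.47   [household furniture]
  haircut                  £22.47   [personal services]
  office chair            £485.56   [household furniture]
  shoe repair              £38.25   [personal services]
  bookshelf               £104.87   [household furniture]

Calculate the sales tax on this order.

£31.28

Bar stool £81.83: household furniture, under £250.00 → 0% → £0.00
Storage bin £27.65: other taxable items → 6.5% → £1.80
Side table £54.12: household furniture, under £250.00 → 0% → £0.00
Garment alterations £27.55: personal services → 0% → £0.00
Desk lamp £55.92: household furniture, under £250.00 → 0% → £0.00
Area rug (5x8) £251.38: household furniture, £250.00 or more → 4% → £10.06
Key duplication £6.51: personal services → 0% → £0.00
Floor lamp £102.47: household furniture, under £250.00 → 0% → £0.00
Haircut £22.47: personal services → 0% → £0.00
Office chair £485.56: household furniture, £250.00 or more → 4% → £19.42
Shoe repair £38.25: personal services → 0% → £0.00
Bookshelf £104.87: household furniture, under £250.00 → 0% → £0.00
Total tax = £1.80 + £10.06 + £19.42 = £31.28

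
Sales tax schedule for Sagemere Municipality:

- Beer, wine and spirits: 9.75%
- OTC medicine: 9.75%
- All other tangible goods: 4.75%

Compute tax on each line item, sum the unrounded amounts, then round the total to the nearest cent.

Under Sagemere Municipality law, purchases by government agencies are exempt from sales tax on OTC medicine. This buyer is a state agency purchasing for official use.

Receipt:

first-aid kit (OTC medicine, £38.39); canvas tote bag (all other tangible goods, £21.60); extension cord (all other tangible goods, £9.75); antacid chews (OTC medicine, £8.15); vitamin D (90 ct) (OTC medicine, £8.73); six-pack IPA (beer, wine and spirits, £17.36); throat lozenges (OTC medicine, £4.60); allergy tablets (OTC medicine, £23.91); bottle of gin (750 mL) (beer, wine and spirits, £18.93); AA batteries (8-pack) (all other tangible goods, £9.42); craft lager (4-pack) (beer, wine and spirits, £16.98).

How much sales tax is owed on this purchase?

First-aid kit £38.39: OTC medicine, buyer-exempt → 0% → £0.00
Canvas tote bag £21.60: all other tangible goods → 4.75% → £1.026
Extension cord £9.75: all other tangible goods → 4.75% → £0.463125
Antacid chews £8.15: OTC medicine, buyer-exempt → 0% → £0.00
Vitamin D (90 ct) £8.73: OTC medicine, buyer-exempt → 0% → £0.00
Six-pack IPA £17.36: beer, wine and spirits → 9.75% → £1.6926
Throat lozenges £4.60: OTC medicine, buyer-exempt → 0% → £0.00
Allergy tablets £23.91: OTC medicine, buyer-exempt → 0% → £0.00
Bottle of gin (750 mL) £18.93: beer, wine and spirits → 9.75% → £1.845675
AA batteries (8-pack) £9.42: all other tangible goods → 4.75% → £0.44745
Craft lager (4-pack) £16.98: beer, wine and spirits → 9.75% → £1.65555
Unrounded tax sum = £7.1304 → £7.13

£7.13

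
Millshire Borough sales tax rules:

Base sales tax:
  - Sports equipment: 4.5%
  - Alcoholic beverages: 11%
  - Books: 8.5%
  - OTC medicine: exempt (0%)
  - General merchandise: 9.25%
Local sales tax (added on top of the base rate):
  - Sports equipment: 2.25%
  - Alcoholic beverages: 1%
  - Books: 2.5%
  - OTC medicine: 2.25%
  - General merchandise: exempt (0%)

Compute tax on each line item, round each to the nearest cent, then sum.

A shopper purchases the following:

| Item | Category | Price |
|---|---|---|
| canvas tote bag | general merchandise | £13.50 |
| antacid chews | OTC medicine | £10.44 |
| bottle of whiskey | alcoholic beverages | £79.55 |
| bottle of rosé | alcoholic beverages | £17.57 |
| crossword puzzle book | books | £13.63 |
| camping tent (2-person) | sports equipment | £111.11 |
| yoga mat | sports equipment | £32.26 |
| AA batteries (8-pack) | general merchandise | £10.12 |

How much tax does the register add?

Canvas tote bag £13.50: general merchandise → 9.25% + 0% local = 9.25% → £1.25
Antacid chews £10.44: OTC medicine → 0% + 2.25% local = 2.25% → £0.23
Bottle of whiskey £79.55: alcoholic beverages → 11% + 1% local = 12% → £9.55
Bottle of rosé £17.57: alcoholic beverages → 11% + 1% local = 12% → £2.11
Crossword puzzle book £13.63: books → 8.5% + 2.5% local = 11% → £1.50
Camping tent (2-person) £111.11: sports equipment → 4.5% + 2.25% local = 6.75% → £7.50
Yoga mat £32.26: sports equipment → 4.5% + 2.25% local = 6.75% → £2.18
AA batteries (8-pack) £10.12: general merchandise → 9.25% + 0% local = 9.25% → £0.94
Total tax = £1.25 + £0.23 + £9.55 + £2.11 + £1.50 + £7.50 + £2.18 + £0.94 = £25.26

£25.26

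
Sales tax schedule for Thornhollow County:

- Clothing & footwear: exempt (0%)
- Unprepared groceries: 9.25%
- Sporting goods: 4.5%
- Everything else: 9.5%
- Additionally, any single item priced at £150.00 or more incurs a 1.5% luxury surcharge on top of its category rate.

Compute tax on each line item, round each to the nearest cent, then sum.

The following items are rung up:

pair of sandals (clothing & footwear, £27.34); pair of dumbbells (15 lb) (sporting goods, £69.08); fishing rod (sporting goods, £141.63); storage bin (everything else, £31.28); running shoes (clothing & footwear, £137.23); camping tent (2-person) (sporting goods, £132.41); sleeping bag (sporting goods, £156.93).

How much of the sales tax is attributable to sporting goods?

£24.86

Pair of dumbbells (15 lb) £69.08: sporting goods → 4.5% → £3.11
Fishing rod £141.63: sporting goods → 4.5% → £6.37
Camping tent (2-person) £132.41: sporting goods → 4.5% → £5.96
Sleeping bag £156.93: sporting goods → 4.5% + 1.5% surcharge = 6% → £9.42
Tax on sporting goods = £3.11 + £6.37 + £5.96 + £9.42 = £24.86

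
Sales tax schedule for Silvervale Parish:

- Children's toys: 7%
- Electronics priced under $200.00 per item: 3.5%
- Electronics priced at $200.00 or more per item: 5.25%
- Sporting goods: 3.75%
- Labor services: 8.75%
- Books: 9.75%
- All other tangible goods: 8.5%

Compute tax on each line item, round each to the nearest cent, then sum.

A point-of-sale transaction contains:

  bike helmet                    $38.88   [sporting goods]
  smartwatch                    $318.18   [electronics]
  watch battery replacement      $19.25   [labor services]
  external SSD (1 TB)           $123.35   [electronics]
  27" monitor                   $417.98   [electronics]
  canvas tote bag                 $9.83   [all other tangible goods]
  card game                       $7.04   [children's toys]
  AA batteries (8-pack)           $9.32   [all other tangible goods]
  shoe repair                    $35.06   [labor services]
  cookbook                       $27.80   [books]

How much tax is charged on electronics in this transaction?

Smartwatch $318.18: electronics, $200.00 or more → 5.25% → $16.70
External SSD (1 TB) $123.35: electronics, under $200.00 → 3.5% → $4.32
27" monitor $417.98: electronics, $200.00 or more → 5.25% → $21.94
Tax on electronics = $16.70 + $4.32 + $21.94 = $42.96

$42.96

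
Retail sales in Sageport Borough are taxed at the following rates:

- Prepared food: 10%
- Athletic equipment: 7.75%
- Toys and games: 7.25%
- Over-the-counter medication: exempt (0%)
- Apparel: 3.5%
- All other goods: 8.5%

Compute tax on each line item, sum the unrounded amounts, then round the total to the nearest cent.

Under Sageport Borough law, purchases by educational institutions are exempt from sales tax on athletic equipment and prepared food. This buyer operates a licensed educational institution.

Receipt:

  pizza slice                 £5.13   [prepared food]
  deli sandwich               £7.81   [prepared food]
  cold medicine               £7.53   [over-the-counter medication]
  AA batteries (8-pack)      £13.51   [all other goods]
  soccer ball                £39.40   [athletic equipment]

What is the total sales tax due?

Pizza slice £5.13: prepared food, buyer-exempt → 0% → £0.00
Deli sandwich £7.81: prepared food, buyer-exempt → 0% → £0.00
Cold medicine £7.53: over-the-counter medication → 0% → £0.00
AA batteries (8-pack) £13.51: all other goods → 8.5% → £1.14835
Soccer ball £39.40: athletic equipment, buyer-exempt → 0% → £0.00
Unrounded tax sum = £1.14835 → £1.15

£1.15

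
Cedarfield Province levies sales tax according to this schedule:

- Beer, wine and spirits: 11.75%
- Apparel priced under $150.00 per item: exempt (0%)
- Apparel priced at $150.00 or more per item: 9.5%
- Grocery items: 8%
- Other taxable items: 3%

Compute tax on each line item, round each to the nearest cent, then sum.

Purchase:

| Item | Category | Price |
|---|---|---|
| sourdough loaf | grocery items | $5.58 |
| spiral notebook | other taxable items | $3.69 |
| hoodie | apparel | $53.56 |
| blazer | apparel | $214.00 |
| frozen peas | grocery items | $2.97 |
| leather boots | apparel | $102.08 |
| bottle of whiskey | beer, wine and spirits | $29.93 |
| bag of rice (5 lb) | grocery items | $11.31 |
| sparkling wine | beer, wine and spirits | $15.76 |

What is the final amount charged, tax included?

Sourdough loaf $5.58: grocery items → 8% → $0.45
Spiral notebook $3.69: other taxable items → 3% → $0.11
Hoodie $53.56: apparel, under $150.00 → 0% → $0.00
Blazer $214.00: apparel, $150.00 or more → 9.5% → $20.33
Frozen peas $2.97: grocery items → 8% → $0.24
Leather boots $102.08: apparel, under $150.00 → 0% → $0.00
Bottle of whiskey $29.93: beer, wine and spirits → 11.75% → $3.52
Bag of rice (5 lb) $11.31: grocery items → 8% → $0.90
Sparkling wine $15.76: beer, wine and spirits → 11.75% → $1.85
Subtotal = $438.88; tax = $27.40; total due = $466.28

$466.28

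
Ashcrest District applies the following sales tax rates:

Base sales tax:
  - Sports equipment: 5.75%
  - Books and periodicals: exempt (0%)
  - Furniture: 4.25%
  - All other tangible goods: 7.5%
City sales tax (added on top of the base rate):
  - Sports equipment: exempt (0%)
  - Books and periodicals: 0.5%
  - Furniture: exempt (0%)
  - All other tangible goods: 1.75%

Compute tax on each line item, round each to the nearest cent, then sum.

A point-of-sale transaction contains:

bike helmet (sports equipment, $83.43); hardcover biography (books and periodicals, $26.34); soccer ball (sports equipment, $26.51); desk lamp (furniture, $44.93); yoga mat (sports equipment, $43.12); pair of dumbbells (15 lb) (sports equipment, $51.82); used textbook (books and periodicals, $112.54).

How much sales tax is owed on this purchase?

$14.38

Bike helmet $83.43: sports equipment → 5.75% + 0% city = 5.75% → $4.80
Hardcover biography $26.34: books and periodicals → 0% + 0.5% city = 0.5% → $0.13
Soccer ball $26.51: sports equipment → 5.75% + 0% city = 5.75% → $1.52
Desk lamp $44.93: furniture → 4.25% + 0% city = 4.25% → $1.91
Yoga mat $43.12: sports equipment → 5.75% + 0% city = 5.75% → $2.48
Pair of dumbbells (15 lb) $51.82: sports equipment → 5.75% + 0% city = 5.75% → $2.98
Used textbook $112.54: books and periodicals → 0% + 0.5% city = 0.5% → $0.56
Total tax = $4.80 + $0.13 + $1.52 + $1.91 + $2.48 + $2.98 + $0.56 = $14.38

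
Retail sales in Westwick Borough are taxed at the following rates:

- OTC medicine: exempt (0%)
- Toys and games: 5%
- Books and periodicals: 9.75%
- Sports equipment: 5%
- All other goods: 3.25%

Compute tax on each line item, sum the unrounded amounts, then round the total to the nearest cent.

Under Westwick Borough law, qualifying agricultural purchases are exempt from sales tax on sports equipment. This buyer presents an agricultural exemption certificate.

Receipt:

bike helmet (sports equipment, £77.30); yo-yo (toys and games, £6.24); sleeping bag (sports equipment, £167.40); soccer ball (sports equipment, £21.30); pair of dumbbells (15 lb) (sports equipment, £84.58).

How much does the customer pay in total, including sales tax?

£357.13

Bike helmet £77.30: sports equipment, buyer-exempt → 0% → £0.00
Yo-yo £6.24: toys and games → 5% → £0.312
Sleeping bag £167.40: sports equipment, buyer-exempt → 0% → £0.00
Soccer ball £21.30: sports equipment, buyer-exempt → 0% → £0.00
Pair of dumbbells (15 lb) £84.58: sports equipment, buyer-exempt → 0% → £0.00
Subtotal = £356.82; unrounded tax = £0.312 → £0.31; total due = £357.13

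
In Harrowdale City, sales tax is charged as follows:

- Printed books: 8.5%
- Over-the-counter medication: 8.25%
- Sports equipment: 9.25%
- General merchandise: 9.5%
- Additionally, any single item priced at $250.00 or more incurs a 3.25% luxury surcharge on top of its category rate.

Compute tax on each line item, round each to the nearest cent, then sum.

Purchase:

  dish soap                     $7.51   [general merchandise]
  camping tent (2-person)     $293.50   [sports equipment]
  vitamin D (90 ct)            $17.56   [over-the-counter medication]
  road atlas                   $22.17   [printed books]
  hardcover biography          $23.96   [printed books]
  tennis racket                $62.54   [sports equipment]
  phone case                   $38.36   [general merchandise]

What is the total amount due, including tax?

Dish soap $7.51: general merchandise → 9.5% → $0.71
Camping tent (2-person) $293.50: sports equipment → 9.25% + 3.25% surcharge = 12.5% → $36.69
Vitamin D (90 ct) $17.56: over-the-counter medication → 8.25% → $1.45
Road atlas $22.17: printed books → 8.5% → $1.88
Hardcover biography $23.96: printed books → 8.5% → $2.04
Tennis racket $62.54: sports equipment → 9.25% → $5.78
Phone case $38.36: general merchandise → 9.5% → $3.64
Subtotal = $465.60; tax = $52.19; total due = $517.79

$517.79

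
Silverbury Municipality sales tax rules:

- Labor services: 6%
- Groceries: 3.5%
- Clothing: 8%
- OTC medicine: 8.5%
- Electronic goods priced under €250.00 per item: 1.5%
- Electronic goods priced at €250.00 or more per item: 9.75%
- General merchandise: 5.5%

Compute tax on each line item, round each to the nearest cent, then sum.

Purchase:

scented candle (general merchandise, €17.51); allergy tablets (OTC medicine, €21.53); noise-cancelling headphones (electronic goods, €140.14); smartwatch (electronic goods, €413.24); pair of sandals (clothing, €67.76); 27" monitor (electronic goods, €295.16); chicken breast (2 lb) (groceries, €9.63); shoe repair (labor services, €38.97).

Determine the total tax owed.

€82.06

Scented candle €17.51: general merchandise → 5.5% → €0.96
Allergy tablets €21.53: OTC medicine → 8.5% → €1.83
Noise-cancelling headphones €140.14: electronic goods, under €250.00 → 1.5% → €2.10
Smartwatch €413.24: electronic goods, €250.00 or more → 9.75% → €40.29
Pair of sandals €67.76: clothing → 8% → €5.42
27" monitor €295.16: electronic goods, €250.00 or more → 9.75% → €28.78
Chicken breast (2 lb) €9.63: groceries → 3.5% → €0.34
Shoe repair €38.97: labor services → 6% → €2.34
Total tax = €0.96 + €1.83 + €2.10 + €40.29 + €5.42 + €28.78 + €0.34 + €2.34 = €82.06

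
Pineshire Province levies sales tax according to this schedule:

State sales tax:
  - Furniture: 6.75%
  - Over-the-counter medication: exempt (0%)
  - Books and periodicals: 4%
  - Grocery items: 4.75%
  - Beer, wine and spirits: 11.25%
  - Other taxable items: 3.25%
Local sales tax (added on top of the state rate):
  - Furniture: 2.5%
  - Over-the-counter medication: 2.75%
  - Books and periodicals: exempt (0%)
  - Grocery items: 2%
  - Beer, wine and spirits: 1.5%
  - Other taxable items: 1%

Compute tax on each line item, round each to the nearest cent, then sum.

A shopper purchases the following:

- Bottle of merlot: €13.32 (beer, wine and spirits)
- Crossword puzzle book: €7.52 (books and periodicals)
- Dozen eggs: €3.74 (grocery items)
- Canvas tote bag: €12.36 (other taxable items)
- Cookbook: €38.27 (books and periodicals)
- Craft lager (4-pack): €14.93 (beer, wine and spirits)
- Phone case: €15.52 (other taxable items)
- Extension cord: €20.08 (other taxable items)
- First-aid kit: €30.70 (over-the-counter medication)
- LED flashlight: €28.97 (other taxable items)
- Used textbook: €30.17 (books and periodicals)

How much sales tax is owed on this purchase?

Bottle of merlot €13.32: beer, wine and spirits → 11.25% + 1.5% local = 12.75% → €1.70
Crossword puzzle book €7.52: books and periodicals → 4% + 0% local = 4% → €0.30
Dozen eggs €3.74: grocery items → 4.75% + 2% local = 6.75% → €0.25
Canvas tote bag €12.36: other taxable items → 3.25% + 1% local = 4.25% → €0.53
Cookbook €38.27: books and periodicals → 4% + 0% local = 4% → €1.53
Craft lager (4-pack) €14.93: beer, wine and spirits → 11.25% + 1.5% local = 12.75% → €1.90
Phone case €15.52: other taxable items → 3.25% + 1% local = 4.25% → €0.66
Extension cord €20.08: other taxable items → 3.25% + 1% local = 4.25% → €0.85
First-aid kit €30.70: over-the-counter medication → 0% + 2.75% local = 2.75% → €0.84
LED flashlight €28.97: other taxable items → 3.25% + 1% local = 4.25% → €1.23
Used textbook €30.17: books and periodicals → 4% + 0% local = 4% → €1.21
Total tax = €1.70 + €0.30 + €0.25 + €0.53 + €1.53 + €1.90 + €0.66 + €0.85 + €0.84 + €1.23 + €1.21 = €11.00

€11.00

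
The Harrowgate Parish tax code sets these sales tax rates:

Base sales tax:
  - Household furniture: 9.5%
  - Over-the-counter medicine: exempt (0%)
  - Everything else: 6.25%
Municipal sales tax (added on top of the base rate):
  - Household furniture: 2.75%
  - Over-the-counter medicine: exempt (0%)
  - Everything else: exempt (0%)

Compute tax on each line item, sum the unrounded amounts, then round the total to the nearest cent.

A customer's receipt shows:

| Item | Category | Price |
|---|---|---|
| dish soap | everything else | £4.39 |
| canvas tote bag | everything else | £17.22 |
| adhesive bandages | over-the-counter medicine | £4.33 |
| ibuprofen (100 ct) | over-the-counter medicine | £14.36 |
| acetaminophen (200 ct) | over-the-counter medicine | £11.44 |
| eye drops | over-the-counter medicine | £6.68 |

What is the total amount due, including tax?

Dish soap £4.39: everything else → 6.25% + 0% municipal = 6.25% → £0.274375
Canvas tote bag £17.22: everything else → 6.25% + 0% municipal = 6.25% → £1.07625
Adhesive bandages £4.33: over-the-counter medicine → 0% + 0% municipal = 0% → £0.00
Ibuprofen (100 ct) £14.36: over-the-counter medicine → 0% + 0% municipal = 0% → £0.00
Acetaminophen (200 ct) £11.44: over-the-counter medicine → 0% + 0% municipal = 0% → £0.00
Eye drops £6.68: over-the-counter medicine → 0% + 0% municipal = 0% → £0.00
Subtotal = £58.42; unrounded tax = £1.350625 → £1.35; total due = £59.77

£59.77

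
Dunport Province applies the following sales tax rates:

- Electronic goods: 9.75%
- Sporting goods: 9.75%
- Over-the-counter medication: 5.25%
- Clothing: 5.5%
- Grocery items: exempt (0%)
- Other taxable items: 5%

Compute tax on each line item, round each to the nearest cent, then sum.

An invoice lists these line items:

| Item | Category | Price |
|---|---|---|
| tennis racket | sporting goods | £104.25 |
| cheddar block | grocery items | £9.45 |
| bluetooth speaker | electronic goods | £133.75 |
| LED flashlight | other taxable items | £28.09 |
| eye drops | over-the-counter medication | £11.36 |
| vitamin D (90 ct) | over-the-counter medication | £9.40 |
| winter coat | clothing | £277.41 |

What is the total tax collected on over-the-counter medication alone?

£1.09

Eye drops £11.36: over-the-counter medication → 5.25% → £0.60
Vitamin D (90 ct) £9.40: over-the-counter medication → 5.25% → £0.49
Tax on over-the-counter medication = £0.60 + £0.49 = £1.09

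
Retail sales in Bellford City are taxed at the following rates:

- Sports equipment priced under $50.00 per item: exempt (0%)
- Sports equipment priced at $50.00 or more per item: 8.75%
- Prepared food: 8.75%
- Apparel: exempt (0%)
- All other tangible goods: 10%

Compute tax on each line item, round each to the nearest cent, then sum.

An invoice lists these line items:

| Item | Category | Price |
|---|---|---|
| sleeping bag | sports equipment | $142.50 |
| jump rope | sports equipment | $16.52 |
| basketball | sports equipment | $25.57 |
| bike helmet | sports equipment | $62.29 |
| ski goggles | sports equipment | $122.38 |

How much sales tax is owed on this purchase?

$28.63

Sleeping bag $142.50: sports equipment, $50.00 or more → 8.75% → $12.47
Jump rope $16.52: sports equipment, under $50.00 → 0% → $0.00
Basketball $25.57: sports equipment, under $50.00 → 0% → $0.00
Bike helmet $62.29: sports equipment, $50.00 or more → 8.75% → $5.45
Ski goggles $122.38: sports equipment, $50.00 or more → 8.75% → $10.71
Total tax = $12.47 + $5.45 + $10.71 = $28.63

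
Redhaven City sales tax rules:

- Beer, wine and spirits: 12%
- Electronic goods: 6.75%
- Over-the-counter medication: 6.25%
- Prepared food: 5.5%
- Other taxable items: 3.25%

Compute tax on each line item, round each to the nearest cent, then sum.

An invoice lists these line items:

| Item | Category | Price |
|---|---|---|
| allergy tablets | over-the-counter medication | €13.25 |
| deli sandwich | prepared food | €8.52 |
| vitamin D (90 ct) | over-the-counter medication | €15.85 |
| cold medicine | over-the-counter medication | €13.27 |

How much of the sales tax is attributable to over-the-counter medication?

Allergy tablets €13.25: over-the-counter medication → 6.25% → €0.83
Vitamin D (90 ct) €15.85: over-the-counter medication → 6.25% → €0.99
Cold medicine €13.27: over-the-counter medication → 6.25% → €0.83
Tax on over-the-counter medication = €0.83 + €0.99 + €0.83 = €2.65

€2.65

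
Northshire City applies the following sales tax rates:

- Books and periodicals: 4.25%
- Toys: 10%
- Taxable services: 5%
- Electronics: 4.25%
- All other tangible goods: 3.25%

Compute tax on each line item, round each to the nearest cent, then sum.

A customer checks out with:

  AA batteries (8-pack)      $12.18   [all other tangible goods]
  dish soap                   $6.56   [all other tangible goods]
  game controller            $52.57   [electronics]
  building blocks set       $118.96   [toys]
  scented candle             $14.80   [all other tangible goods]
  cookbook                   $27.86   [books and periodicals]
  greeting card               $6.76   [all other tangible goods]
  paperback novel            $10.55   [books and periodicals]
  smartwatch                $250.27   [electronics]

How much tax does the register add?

AA batteries (8-pack) $12.18: all other tangible goods → 3.25% → $0.40
Dish soap $6.56: all other tangible goods → 3.25% → $0.21
Game controller $52.57: electronics → 4.25% → $2.23
Building blocks set $118.96: toys → 10% → $11.90
Scented candle $14.80: all other tangible goods → 3.25% → $0.48
Cookbook $27.86: books and periodicals → 4.25% → $1.18
Greeting card $6.76: all other tangible goods → 3.25% → $0.22
Paperback novel $10.55: books and periodicals → 4.25% → $0.45
Smartwatch $250.27: electronics → 4.25% → $10.64
Total tax = $0.40 + $0.21 + $2.23 + $11.90 + $0.48 + $1.18 + $0.22 + $0.45 + $10.64 = $27.71

$27.71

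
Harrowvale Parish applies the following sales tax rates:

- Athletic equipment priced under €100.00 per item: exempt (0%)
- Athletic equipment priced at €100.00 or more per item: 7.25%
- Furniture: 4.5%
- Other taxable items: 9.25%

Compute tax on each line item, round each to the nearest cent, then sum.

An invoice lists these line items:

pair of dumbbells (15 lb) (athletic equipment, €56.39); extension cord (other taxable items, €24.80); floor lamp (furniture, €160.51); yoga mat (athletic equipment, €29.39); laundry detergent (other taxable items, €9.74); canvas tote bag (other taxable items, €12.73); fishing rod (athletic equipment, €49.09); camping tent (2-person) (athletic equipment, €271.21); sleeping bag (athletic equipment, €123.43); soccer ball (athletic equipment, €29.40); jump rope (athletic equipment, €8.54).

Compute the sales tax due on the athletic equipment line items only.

Pair of dumbbells (15 lb) €56.39: athletic equipment, under €100.00 → 0% → €0.00
Yoga mat €29.39: athletic equipment, under €100.00 → 0% → €0.00
Fishing rod €49.09: athletic equipment, under €100.00 → 0% → €0.00
Camping tent (2-person) €271.21: athletic equipment, €100.00 or more → 7.25% → €19.66
Sleeping bag €123.43: athletic equipment, €100.00 or more → 7.25% → €8.95
Soccer ball €29.40: athletic equipment, under €100.00 → 0% → €0.00
Jump rope €8.54: athletic equipment, under €100.00 → 0% → €0.00
Tax on athletic equipment = €0.00 + €0.00 + €0.00 + €19.66 + €8.95 + €0.00 + €0.00 = €28.61

€28.61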